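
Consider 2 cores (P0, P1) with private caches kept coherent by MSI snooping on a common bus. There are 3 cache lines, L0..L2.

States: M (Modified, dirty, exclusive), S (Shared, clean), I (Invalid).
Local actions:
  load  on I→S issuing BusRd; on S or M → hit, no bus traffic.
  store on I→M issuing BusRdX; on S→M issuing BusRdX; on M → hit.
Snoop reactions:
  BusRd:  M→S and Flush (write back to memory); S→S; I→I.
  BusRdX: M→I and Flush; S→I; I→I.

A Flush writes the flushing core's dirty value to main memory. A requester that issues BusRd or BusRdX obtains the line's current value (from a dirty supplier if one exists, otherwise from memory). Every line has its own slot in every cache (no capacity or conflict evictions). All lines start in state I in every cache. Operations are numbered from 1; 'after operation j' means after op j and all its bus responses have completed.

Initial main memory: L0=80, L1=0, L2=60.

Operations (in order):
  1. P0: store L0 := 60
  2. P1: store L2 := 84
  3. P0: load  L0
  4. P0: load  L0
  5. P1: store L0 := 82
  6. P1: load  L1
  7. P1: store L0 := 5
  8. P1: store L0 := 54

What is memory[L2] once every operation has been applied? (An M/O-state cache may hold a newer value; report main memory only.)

memory[L2] = 60

  op1 P0: store L0 := 60 → M/I on L0; bus BusRdX; mem=80
  op2 P1: store L2 := 84 → I/M on L2; bus BusRdX; mem=60
  op3 P0: load  L0 → M/I on L0; bus (none); mem=80
  op4 P0: load  L0 → M/I on L0; bus (none); mem=80
  op5 P1: store L0 := 82 → I/M on L0; bus BusRdX Flush; mem=60
  op6 P1: load  L1 → I/S on L1; bus BusRd; mem=0
  op7 P1: store L0 := 5 → I/M on L0; bus (none); mem=60
  op8 P1: store L0 := 54 → I/M on L0; bus (none); mem=60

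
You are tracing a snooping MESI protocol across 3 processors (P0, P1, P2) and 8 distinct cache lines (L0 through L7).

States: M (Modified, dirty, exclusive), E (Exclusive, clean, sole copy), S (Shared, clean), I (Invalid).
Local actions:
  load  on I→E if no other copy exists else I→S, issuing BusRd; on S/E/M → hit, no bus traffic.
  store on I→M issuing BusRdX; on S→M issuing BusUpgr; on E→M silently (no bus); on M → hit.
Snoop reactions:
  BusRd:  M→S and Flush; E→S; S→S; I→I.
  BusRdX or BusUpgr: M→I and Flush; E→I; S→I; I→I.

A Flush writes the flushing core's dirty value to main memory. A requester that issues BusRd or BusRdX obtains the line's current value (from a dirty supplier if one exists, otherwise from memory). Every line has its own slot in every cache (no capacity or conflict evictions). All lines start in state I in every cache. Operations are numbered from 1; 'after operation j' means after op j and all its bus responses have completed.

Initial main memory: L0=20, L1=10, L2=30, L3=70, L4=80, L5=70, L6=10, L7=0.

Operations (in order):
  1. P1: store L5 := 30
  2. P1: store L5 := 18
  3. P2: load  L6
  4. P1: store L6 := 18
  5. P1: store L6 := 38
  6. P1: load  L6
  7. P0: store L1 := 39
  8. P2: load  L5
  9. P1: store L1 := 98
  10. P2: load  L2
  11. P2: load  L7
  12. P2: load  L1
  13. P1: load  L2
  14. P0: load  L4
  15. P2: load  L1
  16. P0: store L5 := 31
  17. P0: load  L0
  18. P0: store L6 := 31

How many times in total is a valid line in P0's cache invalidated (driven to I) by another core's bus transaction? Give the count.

invalidations = 1

  op1 P1: store L5 := 30 → I/M/I on L5; bus BusRdX; mem=70
  op2 P1: store L5 := 18 → I/M/I on L5; bus (none); mem=70
  op3 P2: load  L6 → I/I/E on L6; bus BusRd; mem=10
  op4 P1: store L6 := 18 → I/M/I on L6; bus BusRdX; mem=10
  op5 P1: store L6 := 38 → I/M/I on L6; bus (none); mem=10
  op6 P1: load  L6 → I/M/I on L6; bus (none); mem=10
  op7 P0: store L1 := 39 → M/I/I on L1; bus BusRdX; mem=10
  op8 P2: load  L5 → I/S/S on L5; bus BusRd Flush; mem=18
  op9 P1: store L1 := 98 → I/M/I on L1; bus BusRdX Flush; mem=39
  op10 P2: load  L2 → I/I/E on L2; bus BusRd; mem=30
  op11 P2: load  L7 → I/I/E on L7; bus BusRd; mem=0
  op12 P2: load  L1 → I/S/S on L1; bus BusRd Flush; mem=98
  op13 P1: load  L2 → I/S/S on L2; bus BusRd; mem=30
  op14 P0: load  L4 → E/I/I on L4; bus BusRd; mem=80
  op15 P2: load  L1 → I/S/S on L1; bus (none); mem=98
  op16 P0: store L5 := 31 → M/I/I on L5; bus BusRdX; mem=18
  op17 P0: load  L0 → E/I/I on L0; bus BusRd; mem=20
  op18 P0: store L6 := 31 → M/I/I on L6; bus BusRdX Flush; mem=38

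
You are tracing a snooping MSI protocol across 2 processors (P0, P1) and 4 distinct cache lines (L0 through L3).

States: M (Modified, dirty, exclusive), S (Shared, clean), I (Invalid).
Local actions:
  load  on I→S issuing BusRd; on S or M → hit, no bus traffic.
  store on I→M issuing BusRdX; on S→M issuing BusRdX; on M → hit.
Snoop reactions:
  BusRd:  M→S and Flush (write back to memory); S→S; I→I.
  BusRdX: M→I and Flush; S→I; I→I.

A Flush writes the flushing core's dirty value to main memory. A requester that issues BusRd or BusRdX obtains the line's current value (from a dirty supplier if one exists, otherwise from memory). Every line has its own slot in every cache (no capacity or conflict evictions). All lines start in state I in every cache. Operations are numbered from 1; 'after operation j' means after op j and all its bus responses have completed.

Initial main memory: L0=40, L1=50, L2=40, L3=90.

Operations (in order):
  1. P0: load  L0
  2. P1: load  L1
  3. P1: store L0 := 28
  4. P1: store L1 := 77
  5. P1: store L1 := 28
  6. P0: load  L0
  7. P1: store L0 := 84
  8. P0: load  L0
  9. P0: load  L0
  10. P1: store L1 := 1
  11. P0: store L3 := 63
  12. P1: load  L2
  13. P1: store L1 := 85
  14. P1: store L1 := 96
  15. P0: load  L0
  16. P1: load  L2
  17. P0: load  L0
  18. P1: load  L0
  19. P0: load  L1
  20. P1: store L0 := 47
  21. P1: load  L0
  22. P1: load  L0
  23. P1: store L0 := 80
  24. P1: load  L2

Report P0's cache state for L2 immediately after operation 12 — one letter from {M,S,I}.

step 1: P0: load  L0  ⟶  SI  (L0)  txn=BusRd  M[L0]=40
step 2: P1: load  L1  ⟶  IS  (L1)  txn=BusRd  M[L1]=50
step 3: P1: store L0 := 28  ⟶  IM  (L0)  txn=BusRdX  M[L0]=40
step 4: P1: store L1 := 77  ⟶  IM  (L1)  txn=BusRdX  M[L1]=50
step 5: P1: store L1 := 28  ⟶  IM  (L1)  txn=∅  M[L1]=50
step 6: P0: load  L0  ⟶  SS  (L0)  txn=BusRd+Flush  M[L0]=28
step 7: P1: store L0 := 84  ⟶  IM  (L0)  txn=BusRdX  M[L0]=28
step 8: P0: load  L0  ⟶  SS  (L0)  txn=BusRd+Flush  M[L0]=84
step 9: P0: load  L0  ⟶  SS  (L0)  txn=∅  M[L0]=84
step 10: P1: store L1 := 1  ⟶  IM  (L1)  txn=∅  M[L1]=50
step 11: P0: store L3 := 63  ⟶  MI  (L3)  txn=BusRdX  M[L3]=90
step 12: P1: load  L2  ⟶  IS  (L2)  txn=BusRd  M[L2]=40
step 13: P1: store L1 := 85  ⟶  IM  (L1)  txn=∅  M[L1]=50
step 14: P1: store L1 := 96  ⟶  IM  (L1)  txn=∅  M[L1]=50
step 15: P0: load  L0  ⟶  SS  (L0)  txn=∅  M[L0]=84
step 16: P1: load  L2  ⟶  IS  (L2)  txn=∅  M[L2]=40
step 17: P0: load  L0  ⟶  SS  (L0)  txn=∅  M[L0]=84
step 18: P1: load  L0  ⟶  SS  (L0)  txn=∅  M[L0]=84
step 19: P0: load  L1  ⟶  SS  (L1)  txn=BusRd+Flush  M[L1]=96
step 20: P1: store L0 := 47  ⟶  IM  (L0)  txn=BusRdX  M[L0]=84
step 21: P1: load  L0  ⟶  IM  (L0)  txn=∅  M[L0]=84
step 22: P1: load  L0  ⟶  IM  (L0)  txn=∅  M[L0]=84
step 23: P1: store L0 := 80  ⟶  IM  (L0)  txn=∅  M[L0]=84
step 24: P1: load  L2  ⟶  IS  (L2)  txn=∅  M[L2]=40

state = I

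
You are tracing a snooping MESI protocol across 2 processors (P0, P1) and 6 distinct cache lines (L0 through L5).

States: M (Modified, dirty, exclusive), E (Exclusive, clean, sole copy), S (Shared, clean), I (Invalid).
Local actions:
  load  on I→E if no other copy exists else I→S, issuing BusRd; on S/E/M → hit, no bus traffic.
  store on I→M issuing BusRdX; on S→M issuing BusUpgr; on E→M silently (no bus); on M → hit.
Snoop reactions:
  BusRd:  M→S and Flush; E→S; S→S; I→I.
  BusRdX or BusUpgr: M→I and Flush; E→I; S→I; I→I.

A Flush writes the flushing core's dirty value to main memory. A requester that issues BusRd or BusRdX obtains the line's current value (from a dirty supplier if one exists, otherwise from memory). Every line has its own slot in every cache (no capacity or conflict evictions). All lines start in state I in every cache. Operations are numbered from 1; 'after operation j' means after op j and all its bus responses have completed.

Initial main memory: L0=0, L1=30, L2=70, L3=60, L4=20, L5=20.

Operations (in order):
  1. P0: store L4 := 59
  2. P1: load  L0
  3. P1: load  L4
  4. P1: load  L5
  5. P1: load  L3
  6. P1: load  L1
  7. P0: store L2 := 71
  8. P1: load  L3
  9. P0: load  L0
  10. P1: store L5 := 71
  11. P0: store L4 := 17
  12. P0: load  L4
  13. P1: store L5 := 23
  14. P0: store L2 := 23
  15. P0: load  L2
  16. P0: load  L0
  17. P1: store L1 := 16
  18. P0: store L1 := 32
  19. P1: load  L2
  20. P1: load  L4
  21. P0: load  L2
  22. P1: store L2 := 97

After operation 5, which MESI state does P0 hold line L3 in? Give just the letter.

state = I

1. P0: store L4 := 59  bus=[BusRdX]  L4: P0=M P1=I  mem[L4]=20
2. P1: load  L0  bus=[BusRd]  L0: P0=I P1=E  mem[L0]=0
3. P1: load  L4  bus=[BusRd,Flush]  L4: P0=S P1=S  mem[L4]=59
4. P1: load  L5  bus=[BusRd]  L5: P0=I P1=E  mem[L5]=20
5. P1: load  L3  bus=[BusRd]  L3: P0=I P1=E  mem[L3]=60
6. P1: load  L1  bus=[BusRd]  L1: P0=I P1=E  mem[L1]=30
7. P0: store L2 := 71  bus=[BusRdX]  L2: P0=M P1=I  mem[L2]=70
8. P1: load  L3  bus=[-]  L3: P0=I P1=E  mem[L3]=60
9. P0: load  L0  bus=[BusRd]  L0: P0=S P1=S  mem[L0]=0
10. P1: store L5 := 71  bus=[-]  L5: P0=I P1=M  mem[L5]=20
11. P0: store L4 := 17  bus=[BusUpgr]  L4: P0=M P1=I  mem[L4]=59
12. P0: load  L4  bus=[-]  L4: P0=M P1=I  mem[L4]=59
13. P1: store L5 := 23  bus=[-]  L5: P0=I P1=M  mem[L5]=20
14. P0: store L2 := 23  bus=[-]  L2: P0=M P1=I  mem[L2]=70
15. P0: load  L2  bus=[-]  L2: P0=M P1=I  mem[L2]=70
16. P0: load  L0  bus=[-]  L0: P0=S P1=S  mem[L0]=0
17. P1: store L1 := 16  bus=[-]  L1: P0=I P1=M  mem[L1]=30
18. P0: store L1 := 32  bus=[BusRdX,Flush]  L1: P0=M P1=I  mem[L1]=16
19. P1: load  L2  bus=[BusRd,Flush]  L2: P0=S P1=S  mem[L2]=23
20. P1: load  L4  bus=[BusRd,Flush]  L4: P0=S P1=S  mem[L4]=17
21. P0: load  L2  bus=[-]  L2: P0=S P1=S  mem[L2]=23
22. P1: store L2 := 97  bus=[BusUpgr]  L2: P0=I P1=M  mem[L2]=23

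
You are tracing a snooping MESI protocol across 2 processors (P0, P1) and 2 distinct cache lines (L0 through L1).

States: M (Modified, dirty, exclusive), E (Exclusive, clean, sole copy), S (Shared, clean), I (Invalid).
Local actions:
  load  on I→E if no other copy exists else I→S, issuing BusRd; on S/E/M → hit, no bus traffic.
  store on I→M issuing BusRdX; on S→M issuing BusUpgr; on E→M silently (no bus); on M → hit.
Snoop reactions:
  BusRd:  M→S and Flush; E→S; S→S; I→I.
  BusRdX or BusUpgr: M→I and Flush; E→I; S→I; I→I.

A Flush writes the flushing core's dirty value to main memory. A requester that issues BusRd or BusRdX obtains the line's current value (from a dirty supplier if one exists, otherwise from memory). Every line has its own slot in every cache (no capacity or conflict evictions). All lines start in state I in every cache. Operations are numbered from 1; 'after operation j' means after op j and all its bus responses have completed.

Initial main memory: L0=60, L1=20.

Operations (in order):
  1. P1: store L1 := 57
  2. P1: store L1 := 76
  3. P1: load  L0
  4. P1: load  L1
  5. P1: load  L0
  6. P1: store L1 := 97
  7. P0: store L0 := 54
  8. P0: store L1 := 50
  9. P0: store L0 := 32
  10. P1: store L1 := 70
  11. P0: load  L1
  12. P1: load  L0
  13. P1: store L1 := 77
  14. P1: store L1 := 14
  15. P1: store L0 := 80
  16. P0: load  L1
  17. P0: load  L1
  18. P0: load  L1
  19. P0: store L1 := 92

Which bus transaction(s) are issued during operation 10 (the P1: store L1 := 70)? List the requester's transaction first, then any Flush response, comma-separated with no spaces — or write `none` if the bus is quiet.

step 1: P1: store L1 := 57  ⟶  IM  (L1)  txn=BusRdX  M[L1]=20
step 2: P1: store L1 := 76  ⟶  IM  (L1)  txn=∅  M[L1]=20
step 3: P1: load  L0  ⟶  IE  (L0)  txn=BusRd  M[L0]=60
step 4: P1: load  L1  ⟶  IM  (L1)  txn=∅  M[L1]=20
step 5: P1: load  L0  ⟶  IE  (L0)  txn=∅  M[L0]=60
step 6: P1: store L1 := 97  ⟶  IM  (L1)  txn=∅  M[L1]=20
step 7: P0: store L0 := 54  ⟶  MI  (L0)  txn=BusRdX  M[L0]=60
step 8: P0: store L1 := 50  ⟶  MI  (L1)  txn=BusRdX+Flush  M[L1]=97
step 9: P0: store L0 := 32  ⟶  MI  (L0)  txn=∅  M[L0]=60
step 10: P1: store L1 := 70  ⟶  IM  (L1)  txn=BusRdX+Flush  M[L1]=50
step 11: P0: load  L1  ⟶  SS  (L1)  txn=BusRd+Flush  M[L1]=70
step 12: P1: load  L0  ⟶  SS  (L0)  txn=BusRd+Flush  M[L0]=32
step 13: P1: store L1 := 77  ⟶  IM  (L1)  txn=BusUpgr  M[L1]=70
step 14: P1: store L1 := 14  ⟶  IM  (L1)  txn=∅  M[L1]=70
step 15: P1: store L0 := 80  ⟶  IM  (L0)  txn=BusUpgr  M[L0]=32
step 16: P0: load  L1  ⟶  SS  (L1)  txn=BusRd+Flush  M[L1]=14
step 17: P0: load  L1  ⟶  SS  (L1)  txn=∅  M[L1]=14
step 18: P0: load  L1  ⟶  SS  (L1)  txn=∅  M[L1]=14
step 19: P0: store L1 := 92  ⟶  MI  (L1)  txn=BusUpgr  M[L1]=14

bus = BusRdX,Flush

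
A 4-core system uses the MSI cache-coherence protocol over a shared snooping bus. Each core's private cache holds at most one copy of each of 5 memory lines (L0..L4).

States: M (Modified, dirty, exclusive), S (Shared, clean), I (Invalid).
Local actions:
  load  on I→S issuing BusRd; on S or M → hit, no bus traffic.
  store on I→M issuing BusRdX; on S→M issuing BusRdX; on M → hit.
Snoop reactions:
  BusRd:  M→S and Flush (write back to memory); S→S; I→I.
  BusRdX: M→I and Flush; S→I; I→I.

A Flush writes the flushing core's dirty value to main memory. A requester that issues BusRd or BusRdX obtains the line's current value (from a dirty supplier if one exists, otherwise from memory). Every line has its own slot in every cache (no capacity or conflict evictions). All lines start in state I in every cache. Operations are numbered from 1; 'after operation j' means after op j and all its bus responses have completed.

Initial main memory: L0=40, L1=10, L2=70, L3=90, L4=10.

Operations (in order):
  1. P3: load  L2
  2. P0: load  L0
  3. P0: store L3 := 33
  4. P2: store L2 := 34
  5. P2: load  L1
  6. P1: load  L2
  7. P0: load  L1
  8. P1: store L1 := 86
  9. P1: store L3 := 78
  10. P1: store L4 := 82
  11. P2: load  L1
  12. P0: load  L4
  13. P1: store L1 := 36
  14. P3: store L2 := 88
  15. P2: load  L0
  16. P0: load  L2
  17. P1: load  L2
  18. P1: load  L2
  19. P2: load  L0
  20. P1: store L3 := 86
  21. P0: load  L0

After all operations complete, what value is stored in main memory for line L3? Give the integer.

memory[L3] = 33

  op1 P3: load  L2 → I/I/I/S on L2; bus BusRd; mem=70
  op2 P0: load  L0 → S/I/I/I on L0; bus BusRd; mem=40
  op3 P0: store L3 := 33 → M/I/I/I on L3; bus BusRdX; mem=90
  op4 P2: store L2 := 34 → I/I/M/I on L2; bus BusRdX; mem=70
  op5 P2: load  L1 → I/I/S/I on L1; bus BusRd; mem=10
  op6 P1: load  L2 → I/S/S/I on L2; bus BusRd Flush; mem=34
  op7 P0: load  L1 → S/I/S/I on L1; bus BusRd; mem=10
  op8 P1: store L1 := 86 → I/M/I/I on L1; bus BusRdX; mem=10
  op9 P1: store L3 := 78 → I/M/I/I on L3; bus BusRdX Flush; mem=33
  op10 P1: store L4 := 82 → I/M/I/I on L4; bus BusRdX; mem=10
  op11 P2: load  L1 → I/S/S/I on L1; bus BusRd Flush; mem=86
  op12 P0: load  L4 → S/S/I/I on L4; bus BusRd Flush; mem=82
  op13 P1: store L1 := 36 → I/M/I/I on L1; bus BusRdX; mem=86
  op14 P3: store L2 := 88 → I/I/I/M on L2; bus BusRdX; mem=34
  op15 P2: load  L0 → S/I/S/I on L0; bus BusRd; mem=40
  op16 P0: load  L2 → S/I/I/S on L2; bus BusRd Flush; mem=88
  op17 P1: load  L2 → S/S/I/S on L2; bus BusRd; mem=88
  op18 P1: load  L2 → S/S/I/S on L2; bus (none); mem=88
  op19 P2: load  L0 → S/I/S/I on L0; bus (none); mem=40
  op20 P1: store L3 := 86 → I/M/I/I on L3; bus (none); mem=33
  op21 P0: load  L0 → S/I/S/I on L0; bus (none); mem=40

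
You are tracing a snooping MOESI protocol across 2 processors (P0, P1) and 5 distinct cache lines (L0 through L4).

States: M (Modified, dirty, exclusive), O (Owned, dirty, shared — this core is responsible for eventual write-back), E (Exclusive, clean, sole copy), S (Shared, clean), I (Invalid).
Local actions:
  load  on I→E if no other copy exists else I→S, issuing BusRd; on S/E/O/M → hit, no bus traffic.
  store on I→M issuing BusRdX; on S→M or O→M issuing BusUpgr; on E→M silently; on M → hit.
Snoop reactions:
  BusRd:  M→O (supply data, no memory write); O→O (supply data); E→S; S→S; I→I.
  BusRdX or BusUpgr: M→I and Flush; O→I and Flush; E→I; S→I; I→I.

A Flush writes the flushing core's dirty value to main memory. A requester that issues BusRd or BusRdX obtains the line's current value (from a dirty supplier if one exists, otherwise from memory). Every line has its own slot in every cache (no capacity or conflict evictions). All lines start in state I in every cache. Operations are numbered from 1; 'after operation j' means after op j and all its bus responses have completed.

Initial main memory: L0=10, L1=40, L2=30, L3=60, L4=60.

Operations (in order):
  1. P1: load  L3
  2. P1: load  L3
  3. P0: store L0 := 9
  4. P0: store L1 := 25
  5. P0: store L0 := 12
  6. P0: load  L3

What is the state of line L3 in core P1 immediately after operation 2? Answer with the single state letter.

state = E

1. P1: load  L3  bus=[BusRd]  L3: P0=I P1=E  mem[L3]=60
2. P1: load  L3  bus=[-]  L3: P0=I P1=E  mem[L3]=60
3. P0: store L0 := 9  bus=[BusRdX]  L0: P0=M P1=I  mem[L0]=10
4. P0: store L1 := 25  bus=[BusRdX]  L1: P0=M P1=I  mem[L1]=40
5. P0: store L0 := 12  bus=[-]  L0: P0=M P1=I  mem[L0]=10
6. P0: load  L3  bus=[BusRd]  L3: P0=S P1=S  mem[L3]=60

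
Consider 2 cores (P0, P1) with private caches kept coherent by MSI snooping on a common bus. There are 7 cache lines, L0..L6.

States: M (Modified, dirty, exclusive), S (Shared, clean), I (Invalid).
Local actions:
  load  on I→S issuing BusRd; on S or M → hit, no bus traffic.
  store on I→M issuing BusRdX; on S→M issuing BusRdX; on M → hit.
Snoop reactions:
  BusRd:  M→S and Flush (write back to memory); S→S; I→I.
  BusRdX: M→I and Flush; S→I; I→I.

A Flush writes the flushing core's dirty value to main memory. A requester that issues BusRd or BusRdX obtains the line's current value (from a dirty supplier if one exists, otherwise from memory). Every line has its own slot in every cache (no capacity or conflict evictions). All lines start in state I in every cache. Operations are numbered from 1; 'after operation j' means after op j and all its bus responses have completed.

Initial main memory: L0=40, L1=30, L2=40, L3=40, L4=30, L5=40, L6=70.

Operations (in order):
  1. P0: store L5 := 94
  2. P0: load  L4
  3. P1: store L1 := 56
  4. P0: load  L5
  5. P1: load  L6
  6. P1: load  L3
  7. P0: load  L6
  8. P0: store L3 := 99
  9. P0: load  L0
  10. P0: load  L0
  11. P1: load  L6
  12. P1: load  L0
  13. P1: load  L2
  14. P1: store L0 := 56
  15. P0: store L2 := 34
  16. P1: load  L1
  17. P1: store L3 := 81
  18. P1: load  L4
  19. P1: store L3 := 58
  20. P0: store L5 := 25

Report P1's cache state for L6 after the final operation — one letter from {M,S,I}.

state = S

step 1: P0: store L5 := 94  ⟶  MI  (L5)  txn=BusRdX  M[L5]=40
step 2: P0: load  L4  ⟶  SI  (L4)  txn=BusRd  M[L4]=30
step 3: P1: store L1 := 56  ⟶  IM  (L1)  txn=BusRdX  M[L1]=30
step 4: P0: load  L5  ⟶  MI  (L5)  txn=∅  M[L5]=40
step 5: P1: load  L6  ⟶  IS  (L6)  txn=BusRd  M[L6]=70
step 6: P1: load  L3  ⟶  IS  (L3)  txn=BusRd  M[L3]=40
step 7: P0: load  L6  ⟶  SS  (L6)  txn=BusRd  M[L6]=70
step 8: P0: store L3 := 99  ⟶  MI  (L3)  txn=BusRdX  M[L3]=40
step 9: P0: load  L0  ⟶  SI  (L0)  txn=BusRd  M[L0]=40
step 10: P0: load  L0  ⟶  SI  (L0)  txn=∅  M[L0]=40
step 11: P1: load  L6  ⟶  SS  (L6)  txn=∅  M[L6]=70
step 12: P1: load  L0  ⟶  SS  (L0)  txn=BusRd  M[L0]=40
step 13: P1: load  L2  ⟶  IS  (L2)  txn=BusRd  M[L2]=40
step 14: P1: store L0 := 56  ⟶  IM  (L0)  txn=BusRdX  M[L0]=40
step 15: P0: store L2 := 34  ⟶  MI  (L2)  txn=BusRdX  M[L2]=40
step 16: P1: load  L1  ⟶  IM  (L1)  txn=∅  M[L1]=30
step 17: P1: store L3 := 81  ⟶  IM  (L3)  txn=BusRdX+Flush  M[L3]=99
step 18: P1: load  L4  ⟶  SS  (L4)  txn=BusRd  M[L4]=30
step 19: P1: store L3 := 58  ⟶  IM  (L3)  txn=∅  M[L3]=99
step 20: P0: store L5 := 25  ⟶  MI  (L5)  txn=∅  M[L5]=40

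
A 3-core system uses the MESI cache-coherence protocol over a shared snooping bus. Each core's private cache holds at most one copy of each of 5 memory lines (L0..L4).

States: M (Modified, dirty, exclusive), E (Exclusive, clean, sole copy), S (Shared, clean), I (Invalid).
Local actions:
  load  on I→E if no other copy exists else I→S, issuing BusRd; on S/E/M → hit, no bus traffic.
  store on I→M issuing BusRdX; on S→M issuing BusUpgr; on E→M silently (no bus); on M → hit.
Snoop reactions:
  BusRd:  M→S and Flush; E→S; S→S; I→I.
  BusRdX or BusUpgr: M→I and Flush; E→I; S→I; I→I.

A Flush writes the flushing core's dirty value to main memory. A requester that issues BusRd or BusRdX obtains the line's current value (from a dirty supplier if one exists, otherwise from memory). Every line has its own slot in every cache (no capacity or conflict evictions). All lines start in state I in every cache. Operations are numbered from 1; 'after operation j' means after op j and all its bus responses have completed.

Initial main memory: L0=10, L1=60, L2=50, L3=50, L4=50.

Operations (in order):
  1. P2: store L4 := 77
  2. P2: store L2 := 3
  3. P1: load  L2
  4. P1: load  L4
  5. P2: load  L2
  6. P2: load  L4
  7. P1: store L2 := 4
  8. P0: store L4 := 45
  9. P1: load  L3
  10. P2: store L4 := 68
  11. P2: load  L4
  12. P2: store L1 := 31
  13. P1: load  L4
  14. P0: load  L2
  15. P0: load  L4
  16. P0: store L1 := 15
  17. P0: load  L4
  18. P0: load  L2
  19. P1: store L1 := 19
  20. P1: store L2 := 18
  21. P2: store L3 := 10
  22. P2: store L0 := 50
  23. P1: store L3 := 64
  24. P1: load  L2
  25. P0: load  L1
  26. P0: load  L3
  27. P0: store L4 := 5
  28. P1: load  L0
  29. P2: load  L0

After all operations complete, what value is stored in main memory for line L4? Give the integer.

1. P2: store L4 := 77  bus=[BusRdX]  L4: P0=I P1=I P2=M  mem[L4]=50
2. P2: store L2 := 3  bus=[BusRdX]  L2: P0=I P1=I P2=M  mem[L2]=50
3. P1: load  L2  bus=[BusRd,Flush]  L2: P0=I P1=S P2=S  mem[L2]=3
4. P1: load  L4  bus=[BusRd,Flush]  L4: P0=I P1=S P2=S  mem[L4]=77
5. P2: load  L2  bus=[-]  L2: P0=I P1=S P2=S  mem[L2]=3
6. P2: load  L4  bus=[-]  L4: P0=I P1=S P2=S  mem[L4]=77
7. P1: store L2 := 4  bus=[BusUpgr]  L2: P0=I P1=M P2=I  mem[L2]=3
8. P0: store L4 := 45  bus=[BusRdX]  L4: P0=M P1=I P2=I  mem[L4]=77
9. P1: load  L3  bus=[BusRd]  L3: P0=I P1=E P2=I  mem[L3]=50
10. P2: store L4 := 68  bus=[BusRdX,Flush]  L4: P0=I P1=I P2=M  mem[L4]=45
11. P2: load  L4  bus=[-]  L4: P0=I P1=I P2=M  mem[L4]=45
12. P2: store L1 := 31  bus=[BusRdX]  L1: P0=I P1=I P2=M  mem[L1]=60
13. P1: load  L4  bus=[BusRd,Flush]  L4: P0=I P1=S P2=S  mem[L4]=68
14. P0: load  L2  bus=[BusRd,Flush]  L2: P0=S P1=S P2=I  mem[L2]=4
15. P0: load  L4  bus=[BusRd]  L4: P0=S P1=S P2=S  mem[L4]=68
16. P0: store L1 := 15  bus=[BusRdX,Flush]  L1: P0=M P1=I P2=I  mem[L1]=31
17. P0: load  L4  bus=[-]  L4: P0=S P1=S P2=S  mem[L4]=68
18. P0: load  L2  bus=[-]  L2: P0=S P1=S P2=I  mem[L2]=4
19. P1: store L1 := 19  bus=[BusRdX,Flush]  L1: P0=I P1=M P2=I  mem[L1]=15
20. P1: store L2 := 18  bus=[BusUpgr]  L2: P0=I P1=M P2=I  mem[L2]=4
21. P2: store L3 := 10  bus=[BusRdX]  L3: P0=I P1=I P2=M  mem[L3]=50
22. P2: store L0 := 50  bus=[BusRdX]  L0: P0=I P1=I P2=M  mem[L0]=10
23. P1: store L3 := 64  bus=[BusRdX,Flush]  L3: P0=I P1=M P2=I  mem[L3]=10
24. P1: load  L2  bus=[-]  L2: P0=I P1=M P2=I  mem[L2]=4
25. P0: load  L1  bus=[BusRd,Flush]  L1: P0=S P1=S P2=I  mem[L1]=19
26. P0: load  L3  bus=[BusRd,Flush]  L3: P0=S P1=S P2=I  mem[L3]=64
27. P0: store L4 := 5  bus=[BusUpgr]  L4: P0=M P1=I P2=I  mem[L4]=68
28. P1: load  L0  bus=[BusRd,Flush]  L0: P0=I P1=S P2=S  mem[L0]=50
29. P2: load  L0  bus=[-]  L0: P0=I P1=S P2=S  mem[L0]=50

memory[L4] = 68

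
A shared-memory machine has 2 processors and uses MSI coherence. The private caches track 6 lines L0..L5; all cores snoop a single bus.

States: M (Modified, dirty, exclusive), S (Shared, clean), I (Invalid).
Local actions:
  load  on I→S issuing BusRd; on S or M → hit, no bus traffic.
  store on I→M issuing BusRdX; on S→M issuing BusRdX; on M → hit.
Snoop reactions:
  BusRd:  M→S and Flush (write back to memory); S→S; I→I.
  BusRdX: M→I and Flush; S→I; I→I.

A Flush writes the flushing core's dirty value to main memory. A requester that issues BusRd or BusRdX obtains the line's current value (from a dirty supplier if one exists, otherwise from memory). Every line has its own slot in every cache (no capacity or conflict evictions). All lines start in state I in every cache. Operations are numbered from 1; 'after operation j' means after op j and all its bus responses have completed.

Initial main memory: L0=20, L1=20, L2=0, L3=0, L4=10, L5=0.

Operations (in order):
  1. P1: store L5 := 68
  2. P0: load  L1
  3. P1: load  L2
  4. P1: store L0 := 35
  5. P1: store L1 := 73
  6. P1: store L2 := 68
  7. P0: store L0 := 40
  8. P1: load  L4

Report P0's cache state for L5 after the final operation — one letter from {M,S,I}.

  op1 P1: store L5 := 68 → I/M on L5; bus BusRdX; mem=0
  op2 P0: load  L1 → S/I on L1; bus BusRd; mem=20
  op3 P1: load  L2 → I/S on L2; bus BusRd; mem=0
  op4 P1: store L0 := 35 → I/M on L0; bus BusRdX; mem=20
  op5 P1: store L1 := 73 → I/M on L1; bus BusRdX; mem=20
  op6 P1: store L2 := 68 → I/M on L2; bus BusRdX; mem=0
  op7 P0: store L0 := 40 → M/I on L0; bus BusRdX Flush; mem=35
  op8 P1: load  L4 → I/S on L4; bus BusRd; mem=10

state = I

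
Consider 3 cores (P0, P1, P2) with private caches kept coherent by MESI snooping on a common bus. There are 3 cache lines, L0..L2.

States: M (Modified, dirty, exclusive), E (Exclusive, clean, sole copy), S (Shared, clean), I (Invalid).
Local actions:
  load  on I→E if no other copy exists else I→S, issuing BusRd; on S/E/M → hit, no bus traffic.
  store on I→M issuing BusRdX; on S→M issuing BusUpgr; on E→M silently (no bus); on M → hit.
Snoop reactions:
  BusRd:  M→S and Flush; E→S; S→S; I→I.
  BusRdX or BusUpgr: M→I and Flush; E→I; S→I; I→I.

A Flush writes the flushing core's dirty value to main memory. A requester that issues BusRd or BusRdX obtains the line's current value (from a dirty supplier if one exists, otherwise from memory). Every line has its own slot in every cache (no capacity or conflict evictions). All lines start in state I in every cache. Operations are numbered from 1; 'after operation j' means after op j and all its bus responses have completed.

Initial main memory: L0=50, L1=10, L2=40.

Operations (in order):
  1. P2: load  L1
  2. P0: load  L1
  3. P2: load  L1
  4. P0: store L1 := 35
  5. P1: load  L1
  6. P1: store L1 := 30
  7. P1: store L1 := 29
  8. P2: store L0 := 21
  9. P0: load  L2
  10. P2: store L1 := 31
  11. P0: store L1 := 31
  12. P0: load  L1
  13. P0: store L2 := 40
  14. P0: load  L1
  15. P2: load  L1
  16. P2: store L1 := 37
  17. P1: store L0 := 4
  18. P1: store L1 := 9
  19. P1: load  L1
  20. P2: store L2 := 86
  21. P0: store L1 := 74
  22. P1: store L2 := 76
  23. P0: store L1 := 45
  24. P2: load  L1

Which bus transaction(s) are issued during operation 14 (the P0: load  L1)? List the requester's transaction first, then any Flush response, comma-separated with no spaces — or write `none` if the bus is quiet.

bus = none

step 1: P2: load  L1  ⟶  IIE  (L1)  txn=BusRd  M[L1]=10
step 2: P0: load  L1  ⟶  SIS  (L1)  txn=BusRd  M[L1]=10
step 3: P2: load  L1  ⟶  SIS  (L1)  txn=∅  M[L1]=10
step 4: P0: store L1 := 35  ⟶  MII  (L1)  txn=BusUpgr  M[L1]=10
step 5: P1: load  L1  ⟶  SSI  (L1)  txn=BusRd+Flush  M[L1]=35
step 6: P1: store L1 := 30  ⟶  IMI  (L1)  txn=BusUpgr  M[L1]=35
step 7: P1: store L1 := 29  ⟶  IMI  (L1)  txn=∅  M[L1]=35
step 8: P2: store L0 := 21  ⟶  IIM  (L0)  txn=BusRdX  M[L0]=50
step 9: P0: load  L2  ⟶  EII  (L2)  txn=BusRd  M[L2]=40
step 10: P2: store L1 := 31  ⟶  IIM  (L1)  txn=BusRdX+Flush  M[L1]=29
step 11: P0: store L1 := 31  ⟶  MII  (L1)  txn=BusRdX+Flush  M[L1]=31
step 12: P0: load  L1  ⟶  MII  (L1)  txn=∅  M[L1]=31
step 13: P0: store L2 := 40  ⟶  MII  (L2)  txn=∅  M[L2]=40
step 14: P0: load  L1  ⟶  MII  (L1)  txn=∅  M[L1]=31
step 15: P2: load  L1  ⟶  SIS  (L1)  txn=BusRd+Flush  M[L1]=31
step 16: P2: store L1 := 37  ⟶  IIM  (L1)  txn=BusUpgr  M[L1]=31
step 17: P1: store L0 := 4  ⟶  IMI  (L0)  txn=BusRdX+Flush  M[L0]=21
step 18: P1: store L1 := 9  ⟶  IMI  (L1)  txn=BusRdX+Flush  M[L1]=37
step 19: P1: load  L1  ⟶  IMI  (L1)  txn=∅  M[L1]=37
step 20: P2: store L2 := 86  ⟶  IIM  (L2)  txn=BusRdX+Flush  M[L2]=40
step 21: P0: store L1 := 74  ⟶  MII  (L1)  txn=BusRdX+Flush  M[L1]=9
step 22: P1: store L2 := 76  ⟶  IMI  (L2)  txn=BusRdX+Flush  M[L2]=86
step 23: P0: store L1 := 45  ⟶  MII  (L1)  txn=∅  M[L1]=9
step 24: P2: load  L1  ⟶  SIS  (L1)  txn=BusRd+Flush  M[L1]=45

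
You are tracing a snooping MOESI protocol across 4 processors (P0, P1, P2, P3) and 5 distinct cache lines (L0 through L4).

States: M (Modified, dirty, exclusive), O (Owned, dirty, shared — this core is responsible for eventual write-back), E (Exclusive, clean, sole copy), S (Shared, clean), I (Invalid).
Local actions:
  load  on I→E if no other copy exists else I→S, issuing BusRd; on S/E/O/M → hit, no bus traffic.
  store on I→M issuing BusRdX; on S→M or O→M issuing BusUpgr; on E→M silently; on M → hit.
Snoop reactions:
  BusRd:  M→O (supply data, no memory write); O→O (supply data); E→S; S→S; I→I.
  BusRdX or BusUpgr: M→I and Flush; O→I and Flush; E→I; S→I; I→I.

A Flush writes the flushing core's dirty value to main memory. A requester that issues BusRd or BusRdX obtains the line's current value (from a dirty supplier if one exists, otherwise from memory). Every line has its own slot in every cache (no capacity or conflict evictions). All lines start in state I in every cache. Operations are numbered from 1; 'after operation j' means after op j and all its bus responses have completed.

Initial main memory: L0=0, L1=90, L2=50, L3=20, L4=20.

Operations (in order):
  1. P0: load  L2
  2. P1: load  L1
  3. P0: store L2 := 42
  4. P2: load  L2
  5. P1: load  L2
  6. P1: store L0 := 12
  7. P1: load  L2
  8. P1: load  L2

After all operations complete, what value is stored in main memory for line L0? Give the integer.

memory[L0] = 0

  op1 P0: load  L2 → E/I/I/I on L2; bus BusRd; mem=50
  op2 P1: load  L1 → I/E/I/I on L1; bus BusRd; mem=90
  op3 P0: store L2 := 42 → M/I/I/I on L2; bus (none); mem=50
  op4 P2: load  L2 → O/I/S/I on L2; bus BusRd; mem=50
  op5 P1: load  L2 → O/S/S/I on L2; bus BusRd; mem=50
  op6 P1: store L0 := 12 → I/M/I/I on L0; bus BusRdX; mem=0
  op7 P1: load  L2 → O/S/S/I on L2; bus (none); mem=50
  op8 P1: load  L2 → O/S/S/I on L2; bus (none); mem=50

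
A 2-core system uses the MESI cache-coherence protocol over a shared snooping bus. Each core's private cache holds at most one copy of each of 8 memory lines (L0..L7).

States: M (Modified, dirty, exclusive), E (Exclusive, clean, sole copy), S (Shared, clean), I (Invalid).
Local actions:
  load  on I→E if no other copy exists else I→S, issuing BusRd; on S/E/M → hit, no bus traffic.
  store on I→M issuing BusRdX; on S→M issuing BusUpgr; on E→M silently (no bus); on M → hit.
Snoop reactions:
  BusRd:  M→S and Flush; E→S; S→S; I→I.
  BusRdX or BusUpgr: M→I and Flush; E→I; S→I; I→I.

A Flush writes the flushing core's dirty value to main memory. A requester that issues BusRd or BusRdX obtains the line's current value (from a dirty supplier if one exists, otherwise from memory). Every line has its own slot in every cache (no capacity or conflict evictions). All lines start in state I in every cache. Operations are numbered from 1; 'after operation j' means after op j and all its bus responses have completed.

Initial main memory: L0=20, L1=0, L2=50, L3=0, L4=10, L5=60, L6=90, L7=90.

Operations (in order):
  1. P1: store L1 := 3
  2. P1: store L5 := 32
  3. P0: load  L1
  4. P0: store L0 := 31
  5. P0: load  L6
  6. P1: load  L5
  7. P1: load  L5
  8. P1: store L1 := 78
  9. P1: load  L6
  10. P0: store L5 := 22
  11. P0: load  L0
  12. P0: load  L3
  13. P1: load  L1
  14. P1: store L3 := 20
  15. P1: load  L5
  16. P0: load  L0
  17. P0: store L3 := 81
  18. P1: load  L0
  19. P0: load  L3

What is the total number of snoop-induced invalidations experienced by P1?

invalidations = 2

[1] P1: store L1 := 3 | P0:I, P1:M(3) | bus: BusRdX
[2] P1: store L5 := 32 | P0:I, P1:M(32) | bus: BusRdX
[3] P0: load  L1 | P0:S(3), P1:S(3) | bus: BusRd,Flush
[4] P0: store L0 := 31 | P0:M(31), P1:I | bus: BusRdX
[5] P0: load  L6 | P0:E(90), P1:I | bus: BusRd
[6] P1: load  L5 | P0:I, P1:M(32) | bus: none
[7] P1: load  L5 | P0:I, P1:M(32) | bus: none
[8] P1: store L1 := 78 | P0:I, P1:M(78) | bus: BusUpgr
[9] P1: load  L6 | P0:S(90), P1:S(90) | bus: BusRd
[10] P0: store L5 := 22 | P0:M(22), P1:I | bus: BusRdX,Flush
[11] P0: load  L0 | P0:M(31), P1:I | bus: none
[12] P0: load  L3 | P0:E(0), P1:I | bus: BusRd
[13] P1: load  L1 | P0:I, P1:M(78) | bus: none
[14] P1: store L3 := 20 | P0:I, P1:M(20) | bus: BusRdX
[15] P1: load  L5 | P0:S(22), P1:S(22) | bus: BusRd,Flush
[16] P0: load  L0 | P0:M(31), P1:I | bus: none
[17] P0: store L3 := 81 | P0:M(81), P1:I | bus: BusRdX,Flush
[18] P1: load  L0 | P0:S(31), P1:S(31) | bus: BusRd,Flush
[19] P0: load  L3 | P0:M(81), P1:I | bus: none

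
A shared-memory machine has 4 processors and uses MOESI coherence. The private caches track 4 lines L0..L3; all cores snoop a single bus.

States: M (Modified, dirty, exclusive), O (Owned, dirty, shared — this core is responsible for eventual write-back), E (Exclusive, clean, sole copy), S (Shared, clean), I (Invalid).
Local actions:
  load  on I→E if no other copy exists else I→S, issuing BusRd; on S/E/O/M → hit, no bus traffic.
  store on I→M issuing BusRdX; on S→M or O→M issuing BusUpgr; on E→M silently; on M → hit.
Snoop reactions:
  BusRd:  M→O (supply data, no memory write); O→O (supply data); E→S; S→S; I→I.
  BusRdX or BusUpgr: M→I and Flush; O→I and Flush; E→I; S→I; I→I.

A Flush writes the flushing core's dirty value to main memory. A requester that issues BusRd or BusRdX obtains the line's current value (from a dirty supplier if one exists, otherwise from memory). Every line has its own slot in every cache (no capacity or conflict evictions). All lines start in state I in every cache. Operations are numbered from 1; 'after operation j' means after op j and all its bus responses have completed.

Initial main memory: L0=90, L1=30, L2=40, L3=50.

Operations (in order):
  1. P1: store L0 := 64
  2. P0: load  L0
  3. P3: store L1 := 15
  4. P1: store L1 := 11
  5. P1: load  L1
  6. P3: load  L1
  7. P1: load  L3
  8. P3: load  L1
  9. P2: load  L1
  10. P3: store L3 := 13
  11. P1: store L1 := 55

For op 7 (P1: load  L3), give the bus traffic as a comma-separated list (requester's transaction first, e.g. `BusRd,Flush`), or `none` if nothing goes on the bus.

bus = BusRd

1. P1: store L0 := 64  bus=[BusRdX]  L0: P0=I P1=M P2=I P3=I  mem[L0]=90
2. P0: load  L0  bus=[BusRd]  L0: P0=S P1=O P2=I P3=I  mem[L0]=90
3. P3: store L1 := 15  bus=[BusRdX]  L1: P0=I P1=I P2=I P3=M  mem[L1]=30
4. P1: store L1 := 11  bus=[BusRdX,Flush]  L1: P0=I P1=M P2=I P3=I  mem[L1]=15
5. P1: load  L1  bus=[-]  L1: P0=I P1=M P2=I P3=I  mem[L1]=15
6. P3: load  L1  bus=[BusRd]  L1: P0=I P1=O P2=I P3=S  mem[L1]=15
7. P1: load  L3  bus=[BusRd]  L3: P0=I P1=E P2=I P3=I  mem[L3]=50
8. P3: load  L1  bus=[-]  L1: P0=I P1=O P2=I P3=S  mem[L1]=15
9. P2: load  L1  bus=[BusRd]  L1: P0=I P1=O P2=S P3=S  mem[L1]=15
10. P3: store L3 := 13  bus=[BusRdX]  L3: P0=I P1=I P2=I P3=M  mem[L3]=50
11. P1: store L1 := 55  bus=[BusUpgr]  L1: P0=I P1=M P2=I P3=I  mem[L1]=15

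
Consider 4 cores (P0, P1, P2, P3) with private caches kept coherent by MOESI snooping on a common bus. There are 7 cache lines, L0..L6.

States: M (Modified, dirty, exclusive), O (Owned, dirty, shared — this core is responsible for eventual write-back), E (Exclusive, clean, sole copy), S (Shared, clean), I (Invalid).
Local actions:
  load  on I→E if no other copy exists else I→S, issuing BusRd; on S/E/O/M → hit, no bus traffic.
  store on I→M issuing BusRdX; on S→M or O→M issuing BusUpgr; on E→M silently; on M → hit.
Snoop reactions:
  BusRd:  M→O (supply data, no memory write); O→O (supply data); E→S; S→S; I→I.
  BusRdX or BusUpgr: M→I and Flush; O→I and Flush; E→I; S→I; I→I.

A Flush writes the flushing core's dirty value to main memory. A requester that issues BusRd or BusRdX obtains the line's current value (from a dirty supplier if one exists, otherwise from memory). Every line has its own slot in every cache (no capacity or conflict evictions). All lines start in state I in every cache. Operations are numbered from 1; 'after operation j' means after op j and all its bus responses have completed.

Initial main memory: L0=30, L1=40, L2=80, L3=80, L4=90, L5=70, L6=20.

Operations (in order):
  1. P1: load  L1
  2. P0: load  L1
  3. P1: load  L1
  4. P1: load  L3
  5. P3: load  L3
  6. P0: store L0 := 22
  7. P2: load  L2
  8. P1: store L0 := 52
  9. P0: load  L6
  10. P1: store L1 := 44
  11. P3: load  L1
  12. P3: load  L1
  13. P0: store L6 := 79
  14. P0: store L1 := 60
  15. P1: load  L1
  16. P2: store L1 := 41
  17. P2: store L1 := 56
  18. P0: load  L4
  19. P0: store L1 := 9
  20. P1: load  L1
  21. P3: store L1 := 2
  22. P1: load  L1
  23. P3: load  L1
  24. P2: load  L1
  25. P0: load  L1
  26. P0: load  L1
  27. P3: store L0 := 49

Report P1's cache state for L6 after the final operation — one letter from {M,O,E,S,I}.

step 1: P1: load  L1  ⟶  IEII  (L1)  txn=BusRd  M[L1]=40
step 2: P0: load  L1  ⟶  SSII  (L1)  txn=BusRd  M[L1]=40
step 3: P1: load  L1  ⟶  SSII  (L1)  txn=∅  M[L1]=40
step 4: P1: load  L3  ⟶  IEII  (L3)  txn=BusRd  M[L3]=80
step 5: P3: load  L3  ⟶  ISIS  (L3)  txn=BusRd  M[L3]=80
step 6: P0: store L0 := 22  ⟶  MIII  (L0)  txn=BusRdX  M[L0]=30
step 7: P2: load  L2  ⟶  IIEI  (L2)  txn=BusRd  M[L2]=80
step 8: P1: store L0 := 52  ⟶  IMII  (L0)  txn=BusRdX+Flush  M[L0]=22
step 9: P0: load  L6  ⟶  EIII  (L6)  txn=BusRd  M[L6]=20
step 10: P1: store L1 := 44  ⟶  IMII  (L1)  txn=BusUpgr  M[L1]=40
step 11: P3: load  L1  ⟶  IOIS  (L1)  txn=BusRd  M[L1]=40
step 12: P3: load  L1  ⟶  IOIS  (L1)  txn=∅  M[L1]=40
step 13: P0: store L6 := 79  ⟶  MIII  (L6)  txn=∅  M[L6]=20
step 14: P0: store L1 := 60  ⟶  MIII  (L1)  txn=BusRdX+Flush  M[L1]=44
step 15: P1: load  L1  ⟶  OSII  (L1)  txn=BusRd  M[L1]=44
step 16: P2: store L1 := 41  ⟶  IIMI  (L1)  txn=BusRdX+Flush  M[L1]=60
step 17: P2: store L1 := 56  ⟶  IIMI  (L1)  txn=∅  M[L1]=60
step 18: P0: load  L4  ⟶  EIII  (L4)  txn=BusRd  M[L4]=90
step 19: P0: store L1 := 9  ⟶  MIII  (L1)  txn=BusRdX+Flush  M[L1]=56
step 20: P1: load  L1  ⟶  OSII  (L1)  txn=BusRd  M[L1]=56
step 21: P3: store L1 := 2  ⟶  IIIM  (L1)  txn=BusRdX+Flush  M[L1]=9
step 22: P1: load  L1  ⟶  ISIO  (L1)  txn=BusRd  M[L1]=9
step 23: P3: load  L1  ⟶  ISIO  (L1)  txn=∅  M[L1]=9
step 24: P2: load  L1  ⟶  ISSO  (L1)  txn=BusRd  M[L1]=9
step 25: P0: load  L1  ⟶  SSSO  (L1)  txn=BusRd  M[L1]=9
step 26: P0: load  L1  ⟶  SSSO  (L1)  txn=∅  M[L1]=9
step 27: P3: store L0 := 49  ⟶  IIIM  (L0)  txn=BusRdX+Flush  M[L0]=52

state = I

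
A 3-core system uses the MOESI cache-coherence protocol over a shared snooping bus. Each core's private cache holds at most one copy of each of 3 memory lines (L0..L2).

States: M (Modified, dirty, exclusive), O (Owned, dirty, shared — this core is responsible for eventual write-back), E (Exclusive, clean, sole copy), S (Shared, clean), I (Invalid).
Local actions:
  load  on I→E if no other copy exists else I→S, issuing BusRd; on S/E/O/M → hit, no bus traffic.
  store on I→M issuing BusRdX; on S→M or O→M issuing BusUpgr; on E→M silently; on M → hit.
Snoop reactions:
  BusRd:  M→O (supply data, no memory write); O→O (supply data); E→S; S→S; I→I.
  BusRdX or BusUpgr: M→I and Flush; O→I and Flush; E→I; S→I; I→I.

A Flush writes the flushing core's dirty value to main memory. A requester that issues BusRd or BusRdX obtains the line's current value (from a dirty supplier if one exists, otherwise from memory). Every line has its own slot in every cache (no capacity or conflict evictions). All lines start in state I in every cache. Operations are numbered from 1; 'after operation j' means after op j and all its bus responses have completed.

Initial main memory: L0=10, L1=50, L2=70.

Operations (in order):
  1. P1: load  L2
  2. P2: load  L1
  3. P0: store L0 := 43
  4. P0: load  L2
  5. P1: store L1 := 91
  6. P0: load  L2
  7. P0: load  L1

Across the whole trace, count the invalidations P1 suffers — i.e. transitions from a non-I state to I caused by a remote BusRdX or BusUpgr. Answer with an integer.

invalidations = 0

  op1 P1: load  L2 → I/E/I on L2; bus BusRd; mem=70
  op2 P2: load  L1 → I/I/E on L1; bus BusRd; mem=50
  op3 P0: store L0 := 43 → M/I/I on L0; bus BusRdX; mem=10
  op4 P0: load  L2 → S/S/I on L2; bus BusRd; mem=70
  op5 P1: store L1 := 91 → I/M/I on L1; bus BusRdX; mem=50
  op6 P0: load  L2 → S/S/I on L2; bus (none); mem=70
  op7 P0: load  L1 → S/O/I on L1; bus BusRd; mem=50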